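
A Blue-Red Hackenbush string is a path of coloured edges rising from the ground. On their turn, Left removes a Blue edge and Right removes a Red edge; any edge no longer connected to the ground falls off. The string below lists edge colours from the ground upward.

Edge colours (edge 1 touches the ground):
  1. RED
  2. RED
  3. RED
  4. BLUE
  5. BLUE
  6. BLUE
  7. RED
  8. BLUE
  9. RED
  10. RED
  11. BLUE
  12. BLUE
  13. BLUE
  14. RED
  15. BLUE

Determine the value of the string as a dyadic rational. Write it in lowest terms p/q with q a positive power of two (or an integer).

val(R) = { — | 0 } so -1
val(RR) = { — | -1,0 } so -2
val(RRR) = { — | -2,-1,0 } so -3
val(RRRB) = { -3 | -2,-1,0 } so -5/2
val(RRRBB) = { -3,-5/2 | -2,-1,0 } so -9/4
val(RRRBBB) = { -3,-5/2,-9/4 | -2,-1,0 } so -17/8
val(RRRBBBR) = { -3,-5/2,-9/4 | -17/8,-2,-1,0 } so -35/16
val(RRRBBBRB) = { -3,-5/2,-9/4,-35/16 | -17/8,-2,-1,0 } so -69/32
val(RRRBBBRBR) = { -3,-5/2,-9/4,-35/16 | -69/32,-17/8,-2,-1,0 } so -139/64
val(RRRBBBRBRR) = { -3,-5/2,-9/4,-35/16 | -139/64,-69/32,-17/8,-2,-1,0 } so -279/128
val(RRRBBBRBRRB) = { -3,-5/2,-9/4,-35/16,-279/128 | -139/64,-69/32,-17/8,-2,-1,0 } so -557/256
val(RRRBBBRBRRBB) = { -3,-5/2,-9/4,-35/16,-279/128,-557/256 | -139/64,-69/32,-17/8,-2,-1,0 } so -1113/512
val(RRRBBBRBRRBBB) = { -3,-5/2,-9/4,-35/16,-279/128,-557/256,-1113/512 | -139/64,-69/32,-17/8,-2,-1,0 } so -2225/1024
val(RRRBBBRBRRBBBR) = { -3,-5/2,-9/4,-35/16,-279/128,-557/256,-1113/512 | -2225/1024,-139/64,-69/32,-17/8,-2,-1,0 } so -4451/2048
val(RRRBBBRBRRBBBRB) = { -3,-5/2,-9/4,-35/16,-279/128,-557/256,-1113/512,-4451/2048 | -2225/1024,-139/64,-69/32,-17/8,-2,-1,0 } so -8901/4096

-8901/4096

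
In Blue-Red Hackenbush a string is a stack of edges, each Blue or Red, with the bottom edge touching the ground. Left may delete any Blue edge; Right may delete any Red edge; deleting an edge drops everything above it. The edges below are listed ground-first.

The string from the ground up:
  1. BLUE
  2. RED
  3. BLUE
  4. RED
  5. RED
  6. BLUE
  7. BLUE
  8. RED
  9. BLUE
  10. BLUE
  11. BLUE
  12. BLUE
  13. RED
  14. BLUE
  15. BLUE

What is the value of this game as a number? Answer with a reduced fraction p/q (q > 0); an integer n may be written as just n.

9975/16384

1 of 15 · B · max L 0 · min R +∞ => 1
2 of 15 · BR · max L 0 · min R 1 => 1/2
3 of 15 · BRB · max L 1/2 · min R 1 => 3/4
4 of 15 · BRBR · max L 1/2 · min R 3/4 => 5/8
5 of 15 · BRBRR · max L 1/2 · min R 5/8 => 9/16
6 of 15 · BRBRRB · max L 9/16 · min R 5/8 => 19/32
7 of 15 · BRBRRBB · max L 19/32 · min R 5/8 => 39/64
8 of 15 · BRBRRBBR · max L 19/32 · min R 39/64 => 77/128
9 of 15 · BRBRRBBRB · max L 77/128 · min R 39/64 => 155/256
10 of 15 · BRBRRBBRBB · max L 155/256 · min R 39/64 => 311/512
11 of 15 · BRBRRBBRBBB · max L 311/512 · min R 39/64 => 623/1024
12 of 15 · BRBRRBBRBBBB · max L 623/1024 · min R 39/64 => 1247/2048
13 of 15 · BRBRRBBRBBBBR · max L 623/1024 · min R 1247/2048 => 2493/4096
14 of 15 · BRBRRBBRBBBBRB · max L 2493/4096 · min R 1247/2048 => 4987/8192
15 of 15 · BRBRRBBRBBBBRBB · max L 4987/8192 · min R 1247/2048 => 9975/16384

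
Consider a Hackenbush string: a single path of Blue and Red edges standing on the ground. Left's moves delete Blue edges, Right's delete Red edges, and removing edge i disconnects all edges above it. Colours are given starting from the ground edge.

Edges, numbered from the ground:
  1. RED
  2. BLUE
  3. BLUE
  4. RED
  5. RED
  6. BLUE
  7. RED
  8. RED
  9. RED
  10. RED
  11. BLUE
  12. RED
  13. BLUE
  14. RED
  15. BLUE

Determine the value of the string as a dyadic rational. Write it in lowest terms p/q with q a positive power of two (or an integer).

1 of 15 · R · max L −∞ · min R 0 gives -1
2 of 15 · RB · max L -1 · min R 0 gives -1/2
3 of 15 · RBB · max L -1/2 · min R 0 gives -1/4
4 of 15 · RBBR · max L -1/2 · min R -1/4 gives -3/8
5 of 15 · RBBRR · max L -1/2 · min R -3/8 gives -7/16
6 of 15 · RBBRRB · max L -7/16 · min R -3/8 gives -13/32
7 of 15 · RBBRRBR · max L -7/16 · min R -13/32 gives -27/64
8 of 15 · RBBRRBRR · max L -7/16 · min R -27/64 gives -55/128
9 of 15 · RBBRRBRRR · max L -7/16 · min R -55/128 gives -111/256
10 of 15 · RBBRRBRRRR · max L -7/16 · min R -111/256 gives -223/512
11 of 15 · RBBRRBRRRRB · max L -223/512 · min R -111/256 gives -445/1024
12 of 15 · RBBRRBRRRRBR · max L -223/512 · min R -445/1024 gives -891/2048
13 of 15 · RBBRRBRRRRBRB · max L -891/2048 · min R -445/1024 gives -1781/4096
14 of 15 · RBBRRBRRRRBRBR · max L -891/2048 · min R -1781/4096 gives -3563/8192
15 of 15 · RBBRRBRRRRBRBRB · max L -3563/8192 · min R -1781/4096 gives -7125/16384

-7125/16384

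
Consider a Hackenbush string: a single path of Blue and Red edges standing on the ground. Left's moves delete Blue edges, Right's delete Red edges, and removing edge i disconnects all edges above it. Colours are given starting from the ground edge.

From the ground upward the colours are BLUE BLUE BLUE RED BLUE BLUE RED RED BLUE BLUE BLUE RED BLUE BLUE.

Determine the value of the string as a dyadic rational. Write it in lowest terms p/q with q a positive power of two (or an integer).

5751/2048

1 of 14 · B · max L 0 · min R +∞ = 1
2 of 14 · BB · max L 1 · min R +∞ = 2
3 of 14 · BBB · max L 2 · min R +∞ = 3
4 of 14 · BBBR · max L 2 · min R 3 = 5/2
5 of 14 · BBBRB · max L 5/2 · min R 3 = 11/4
6 of 14 · BBBRBB · max L 11/4 · min R 3 = 23/8
7 of 14 · BBBRBBR · max L 11/4 · min R 23/8 = 45/16
8 of 14 · BBBRBBRR · max L 11/4 · min R 45/16 = 89/32
9 of 14 · BBBRBBRRB · max L 89/32 · min R 45/16 = 179/64
10 of 14 · BBBRBBRRBB · max L 179/64 · min R 45/16 = 359/128
11 of 14 · BBBRBBRRBBB · max L 359/128 · min R 45/16 = 719/256
12 of 14 · BBBRBBRRBBBR · max L 359/128 · min R 719/256 = 1437/512
13 of 14 · BBBRBBRRBBBRB · max L 1437/512 · min R 719/256 = 2875/1024
14 of 14 · BBBRBBRRBBBRBB · max L 2875/1024 · min R 719/256 = 5751/2048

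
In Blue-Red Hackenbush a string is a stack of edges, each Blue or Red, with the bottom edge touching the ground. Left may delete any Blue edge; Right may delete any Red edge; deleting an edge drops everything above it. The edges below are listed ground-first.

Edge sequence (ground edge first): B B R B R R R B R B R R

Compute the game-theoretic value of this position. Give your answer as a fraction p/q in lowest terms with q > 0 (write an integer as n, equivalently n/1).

1577/1024

step 1: add B to get B; options L={ 0 } R={ · } = 1
step 2: add B to get BB; options L={ 0 1 } R={ · } = 2
step 3: add R to get BBR; options L={ 0 1 } R={ 2 } = 3/2
step 4: add B to get BBRB; options L={ 0 1 3/2 } R={ 2 } = 7/4
step 5: add R to get BBRBR; options L={ 0 1 3/2 } R={ 7/4 2 } = 13/8
step 6: add R to get BBRBRR; options L={ 0 1 3/2 } R={ 13/8 7/4 2 } = 25/16
step 7: add R to get BBRBRRR; options L={ 0 1 3/2 } R={ 25/16 13/8 7/4 2 } = 49/32
step 8: add B to get BBRBRRRB; options L={ 0 1 3/2 49/32 } R={ 25/16 13/8 7/4 2 } = 99/64
step 9: add R to get BBRBRRRBR; options L={ 0 1 3/2 49/32 } R={ 99/64 25/16 13/8 7/4 2 } = 197/128
step 10: add B to get BBRBRRRBRB; options L={ 0 1 3/2 49/32 197/128 } R={ 99/64 25/16 13/8 7/4 2 } = 395/256
step 11: add R to get BBRBRRRBRBR; options L={ 0 1 3/2 49/32 197/128 } R={ 395/256 99/64 25/16 13/8 7/4 2 } = 789/512
step 12: add R to get BBRBRRRBRBRR; options L={ 0 1 3/2 49/32 197/128 } R={ 789/512 395/256 99/64 25/16 13/8 7/4 2 } = 1577/1024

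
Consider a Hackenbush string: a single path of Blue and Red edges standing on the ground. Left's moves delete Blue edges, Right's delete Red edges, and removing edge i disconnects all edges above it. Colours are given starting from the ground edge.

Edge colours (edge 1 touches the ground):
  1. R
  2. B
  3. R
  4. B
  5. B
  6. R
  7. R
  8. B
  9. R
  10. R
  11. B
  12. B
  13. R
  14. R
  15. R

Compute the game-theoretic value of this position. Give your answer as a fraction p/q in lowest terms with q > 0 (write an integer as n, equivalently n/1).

G(R) = { — | 0 } => -1
G(RB) = { -1 | 0 } => -1/2
G(RBR) = { -1 | -1/2; 0 } => -3/4
G(RBRB) = { -1; -3/4 | -1/2; 0 } => -5/8
G(RBRBB) = { -1; -3/4; -5/8 | -1/2; 0 } => -9/16
G(RBRBBR) = { -1; -3/4; -5/8 | -9/16; -1/2; 0 } => -19/32
G(RBRBBRR) = { -1; -3/4; -5/8 | -19/32; -9/16; -1/2; 0 } => -39/64
G(RBRBBRRB) = { -1; -3/4; -5/8; -39/64 | -19/32; -9/16; -1/2; 0 } => -77/128
G(RBRBBRRBR) = { -1; -3/4; -5/8; -39/64 | -77/128; -19/32; -9/16; -1/2; 0 } => -155/256
G(RBRBBRRBRR) = { -1; -3/4; -5/8; -39/64 | -155/256; -77/128; -19/32; -9/16; -1/2; 0 } => -311/512
G(RBRBBRRBRRB) = { -1; -3/4; -5/8; -39/64; -311/512 | -155/256; -77/128; -19/32; -9/16; -1/2; 0 } => -621/1024
G(RBRBBRRBRRBB) = { -1; -3/4; -5/8; -39/64; -311/512; -621/1024 | -155/256; -77/128; -19/32; -9/16; -1/2; 0 } => -1241/2048
G(RBRBBRRBRRBBR) = { -1; -3/4; -5/8; -39/64; -311/512; -621/1024 | -1241/2048; -155/256; -77/128; -19/32; -9/16; -1/2; 0 } => -2483/4096
G(RBRBBRRBRRBBRR) = { -1; -3/4; -5/8; -39/64; -311/512; -621/1024 | -2483/4096; -1241/2048; -155/256; -77/128; -19/32; -9/16; -1/2; 0 } => -4967/8192
G(RBRBBRRBRRBBRRR) = { -1; -3/4; -5/8; -39/64; -311/512; -621/1024 | -4967/8192; -2483/4096; -1241/2048; -155/256; -77/128; -19/32; -9/16; -1/2; 0 } => -9935/16384

-9935/16384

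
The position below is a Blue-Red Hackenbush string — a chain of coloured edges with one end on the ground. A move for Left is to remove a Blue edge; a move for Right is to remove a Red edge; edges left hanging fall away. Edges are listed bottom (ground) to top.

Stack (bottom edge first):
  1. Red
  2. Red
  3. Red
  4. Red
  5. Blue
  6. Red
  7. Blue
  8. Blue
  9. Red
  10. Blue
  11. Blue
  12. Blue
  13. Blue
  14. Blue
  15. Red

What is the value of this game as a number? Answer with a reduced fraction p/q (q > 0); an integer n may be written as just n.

Prefix values for Red Red Red Red Blue Red Blue Blue Red Blue Blue Blue Blue Blue Red via {L|R} + simplicity:
step 1: add Red to get R; options L={ (no moves) } R={ 0 } gives -1
step 2: add Red to get RR; options L={ (no moves) } R={ -1,0 } gives -2
step 3: add Red to get RRR; options L={ (no moves) } R={ -2,-1,0 } gives -3
step 4: add Red to get RRRR; options L={ (no moves) } R={ -3,-2,-1,0 } gives -4
step 5: add Blue to get RRRRB; options L={ -4 } R={ -3,-2,-1,0 } gives -7/2
step 6: add Red to get RRRRBR; options L={ -4 } R={ -7/2,-3,-2,-1,0 } gives -15/4
step 7: add Blue to get RRRRBRB; options L={ -4,-15/4 } R={ -7/2,-3,-2,-1,0 } gives -29/8
step 8: add Blue to get RRRRBRBB; options L={ -4,-15/4,-29/8 } R={ -7/2,-3,-2,-1,0 } gives -57/16
step 9: add Red to get RRRRBRBBR; options L={ -4,-15/4,-29/8 } R={ -57/16,-7/2,-3,-2,-1,0 } gives -115/32
step 10: add Blue to get RRRRBRBBRB; options L={ -4,-15/4,-29/8,-115/32 } R={ -57/16,-7/2,-3,-2,-1,0 } gives -229/64
step 11: add Blue to get RRRRBRBBRBB; options L={ -4,-15/4,-29/8,-115/32,-229/64 } R={ -57/16,-7/2,-3,-2,-1,0 } gives -457/128
step 12: add Blue to get RRRRBRBBRBBB; options L={ -4,-15/4,-29/8,-115/32,-229/64,-457/128 } R={ -57/16,-7/2,-3,-2,-1,0 } gives -913/256
step 13: add Blue to get RRRRBRBBRBBBB; options L={ -4,-15/4,-29/8,-115/32,-229/64,-457/128,-913/256 } R={ -57/16,-7/2,-3,-2,-1,0 } gives -1825/512
step 14: add Blue to get RRRRBRBBRBBBBB; options L={ -4,-15/4,-29/8,-115/32,-229/64,-457/128,-913/256,-1825/512 } R={ -57/16,-7/2,-3,-2,-1,0 } gives -3649/1024
step 15: add Red to get RRRRBRBBRBBBBBR; options L={ -4,-15/4,-29/8,-115/32,-229/64,-457/128,-913/256,-1825/512 } R={ -3649/1024,-57/16,-7/2,-3,-2,-1,0 } gives -7299/2048

-7299/2048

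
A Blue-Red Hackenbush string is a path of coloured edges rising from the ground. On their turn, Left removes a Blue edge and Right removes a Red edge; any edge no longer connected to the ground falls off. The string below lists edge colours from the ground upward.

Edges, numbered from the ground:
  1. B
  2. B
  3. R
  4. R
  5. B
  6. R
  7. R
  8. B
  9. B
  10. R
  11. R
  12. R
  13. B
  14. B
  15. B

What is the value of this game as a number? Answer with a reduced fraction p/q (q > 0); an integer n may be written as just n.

edge 1 of 15 (B): { 0 | ∅ } so 1
edge 2 of 15 (B): { 0; 1 | ∅ } so 2
edge 3 of 15 (R): { 0; 1 | 2 } so 3/2
edge 4 of 15 (R): { 0; 1 | 3/2; 2 } so 5/4
edge 5 of 15 (B): { 0; 1; 5/4 | 3/2; 2 } so 11/8
edge 6 of 15 (R): { 0; 1; 5/4 | 11/8; 3/2; 2 } so 21/16
edge 7 of 15 (R): { 0; 1; 5/4 | 21/16; 11/8; 3/2; 2 } so 41/32
edge 8 of 15 (B): { 0; 1; 5/4; 41/32 | 21/16; 11/8; 3/2; 2 } so 83/64
edge 9 of 15 (B): { 0; 1; 5/4; 41/32; 83/64 | 21/16; 11/8; 3/2; 2 } so 167/128
edge 10 of 15 (R): { 0; 1; 5/4; 41/32; 83/64 | 167/128; 21/16; 11/8; 3/2; 2 } so 333/256
edge 11 of 15 (R): { 0; 1; 5/4; 41/32; 83/64 | 333/256; 167/128; 21/16; 11/8; 3/2; 2 } so 665/512
edge 12 of 15 (R): { 0; 1; 5/4; 41/32; 83/64 | 665/512; 333/256; 167/128; 21/16; 11/8; 3/2; 2 } so 1329/1024
edge 13 of 15 (B): { 0; 1; 5/4; 41/32; 83/64; 1329/1024 | 665/512; 333/256; 167/128; 21/16; 11/8; 3/2; 2 } so 2659/2048
edge 14 of 15 (B): { 0; 1; 5/4; 41/32; 83/64; 1329/1024; 2659/2048 | 665/512; 333/256; 167/128; 21/16; 11/8; 3/2; 2 } so 5319/4096
edge 15 of 15 (B): { 0; 1; 5/4; 41/32; 83/64; 1329/1024; 2659/2048; 5319/4096 | 665/512; 333/256; 167/128; 21/16; 11/8; 3/2; 2 } so 10639/8192

10639/8192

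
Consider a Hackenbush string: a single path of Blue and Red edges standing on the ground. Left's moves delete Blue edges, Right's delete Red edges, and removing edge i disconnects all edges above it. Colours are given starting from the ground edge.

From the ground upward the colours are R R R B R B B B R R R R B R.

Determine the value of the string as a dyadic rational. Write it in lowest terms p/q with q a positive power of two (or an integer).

g_1 [R]  L=[(no moves)]  R=[0]  so -1
g_2 [RR]  L=[(no moves)]  R=[-1, 0]  so -2
g_3 [RRR]  L=[(no moves)]  R=[-2, -1, 0]  so -3
g_4 [RRRB]  L=[-3]  R=[-2, -1, 0]  so -5/2
g_5 [RRRBR]  L=[-3]  R=[-5/2, -2, -1, 0]  so -11/4
g_6 [RRRBRB]  L=[-3, -11/4]  R=[-5/2, -2, -1, 0]  so -21/8
g_7 [RRRBRBB]  L=[-3, -11/4, -21/8]  R=[-5/2, -2, -1, 0]  so -41/16
g_8 [RRRBRBBB]  L=[-3, -11/4, -21/8, -41/16]  R=[-5/2, -2, -1, 0]  so -81/32
g_9 [RRRBRBBBR]  L=[-3, -11/4, -21/8, -41/16]  R=[-81/32, -5/2, -2, -1, 0]  so -163/64
g_10 [RRRBRBBBRR]  L=[-3, -11/4, -21/8, -41/16]  R=[-163/64, -81/32, -5/2, -2, -1, 0]  so -327/128
g_11 [RRRBRBBBRRR]  L=[-3, -11/4, -21/8, -41/16]  R=[-327/128, -163/64, -81/32, -5/2, -2, -1, 0]  so -655/256
g_12 [RRRBRBBBRRRR]  L=[-3, -11/4, -21/8, -41/16]  R=[-655/256, -327/128, -163/64, -81/32, -5/2, -2, -1, 0]  so -1311/512
g_13 [RRRBRBBBRRRRB]  L=[-3, -11/4, -21/8, -41/16, -1311/512]  R=[-655/256, -327/128, -163/64, -81/32, -5/2, -2, -1, 0]  so -2621/1024
g_14 [RRRBRBBBRRRRBR]  L=[-3, -11/4, -21/8, -41/16, -1311/512]  R=[-2621/1024, -655/256, -327/128, -163/64, -81/32, -5/2, -2, -1, 0]  so -5243/2048

-5243/2048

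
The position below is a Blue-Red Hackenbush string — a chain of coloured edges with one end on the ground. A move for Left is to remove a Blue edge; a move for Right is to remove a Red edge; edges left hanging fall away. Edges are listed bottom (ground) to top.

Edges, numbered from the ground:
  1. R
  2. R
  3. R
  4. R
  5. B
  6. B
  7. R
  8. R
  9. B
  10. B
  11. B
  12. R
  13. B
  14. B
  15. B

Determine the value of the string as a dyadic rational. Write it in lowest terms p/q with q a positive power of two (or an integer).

-6929/2048

Recurse on prefixes of the 15-edge string R R R R B B R R B B B R B B B:
g(R) = { — | 0 } so -1
g(RR) = { — | -1 0 } so -2
g(RRR) = { — | -2 -1 0 } so -3
g(RRRR) = { — | -3 -2 -1 0 } so -4
g(RRRRB) = { -4 | -3 -2 -1 0 } so -7/2
g(RRRRBB) = { -4 -7/2 | -3 -2 -1 0 } so -13/4
g(RRRRBBR) = { -4 -7/2 | -13/4 -3 -2 -1 0 } so -27/8
g(RRRRBBRR) = { -4 -7/2 | -27/8 -13/4 -3 -2 -1 0 } so -55/16
g(RRRRBBRRB) = { -4 -7/2 -55/16 | -27/8 -13/4 -3 -2 -1 0 } so -109/32
g(RRRRBBRRBB) = { -4 -7/2 -55/16 -109/32 | -27/8 -13/4 -3 -2 -1 0 } so -217/64
g(RRRRBBRRBBB) = { -4 -7/2 -55/16 -109/32 -217/64 | -27/8 -13/4 -3 -2 -1 0 } so -433/128
g(RRRRBBRRBBBR) = { -4 -7/2 -55/16 -109/32 -217/64 | -433/128 -27/8 -13/4 -3 -2 -1 0 } so -867/256
g(RRRRBBRRBBBRB) = { -4 -7/2 -55/16 -109/32 -217/64 -867/256 | -433/128 -27/8 -13/4 -3 -2 -1 0 } so -1733/512
g(RRRRBBRRBBBRBB) = { -4 -7/2 -55/16 -109/32 -217/64 -867/256 -1733/512 | -433/128 -27/8 -13/4 -3 -2 -1 0 } so -3465/1024
g(RRRRBBRRBBBRBBB) = { -4 -7/2 -55/16 -109/32 -217/64 -867/256 -1733/512 -3465/1024 | -433/128 -27/8 -13/4 -3 -2 -1 0 } so -6929/2048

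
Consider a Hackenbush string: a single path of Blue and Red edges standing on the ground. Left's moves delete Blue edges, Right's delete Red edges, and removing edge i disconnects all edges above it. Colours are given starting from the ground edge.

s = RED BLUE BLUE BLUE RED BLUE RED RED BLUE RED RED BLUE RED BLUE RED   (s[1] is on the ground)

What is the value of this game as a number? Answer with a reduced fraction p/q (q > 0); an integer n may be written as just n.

1 of 15 · R · max L −∞ · min R 0 => -1
2 of 15 · RB · max L -1 · min R 0 => -1/2
3 of 15 · RBB · max L -1/2 · min R 0 => -1/4
4 of 15 · RBBB · max L -1/4 · min R 0 => -1/8
5 of 15 · RBBBR · max L -1/4 · min R -1/8 => -3/16
6 of 15 · RBBBRB · max L -3/16 · min R -1/8 => -5/32
7 of 15 · RBBBRBR · max L -3/16 · min R -5/32 => -11/64
8 of 15 · RBBBRBRR · max L -3/16 · min R -11/64 => -23/128
9 of 15 · RBBBRBRRB · max L -23/128 · min R -11/64 => -45/256
10 of 15 · RBBBRBRRBR · max L -23/128 · min R -45/256 => -91/512
11 of 15 · RBBBRBRRBRR · max L -23/128 · min R -91/512 => -183/1024
12 of 15 · RBBBRBRRBRRB · max L -183/1024 · min R -91/512 => -365/2048
13 of 15 · RBBBRBRRBRRBR · max L -183/1024 · min R -365/2048 => -731/4096
14 of 15 · RBBBRBRRBRRBRB · max L -731/4096 · min R -365/2048 => -1461/8192
15 of 15 · RBBBRBRRBRRBRBR · max L -731/4096 · min R -1461/8192 => -2923/16384

-2923/16384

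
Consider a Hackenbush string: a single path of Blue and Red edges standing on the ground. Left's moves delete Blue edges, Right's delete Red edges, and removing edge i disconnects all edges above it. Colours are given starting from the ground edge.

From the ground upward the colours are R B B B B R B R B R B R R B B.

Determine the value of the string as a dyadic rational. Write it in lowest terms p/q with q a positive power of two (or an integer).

1 of 15 · R · max L −∞ · min R 0 gives -1
2 of 15 · RB · max L -1 · min R 0 gives -1/2
3 of 15 · RBB · max L -1/2 · min R 0 gives -1/4
4 of 15 · RBBB · max L -1/4 · min R 0 gives -1/8
5 of 15 · RBBBB · max L -1/8 · min R 0 gives -1/16
6 of 15 · RBBBBR · max L -1/8 · min R -1/16 gives -3/32
7 of 15 · RBBBBRB · max L -3/32 · min R -1/16 gives -5/64
8 of 15 · RBBBBRBR · max L -3/32 · min R -5/64 gives -11/128
9 of 15 · RBBBBRBRB · max L -11/128 · min R -5/64 gives -21/256
10 of 15 · RBBBBRBRBR · max L -11/128 · min R -21/256 gives -43/512
11 of 15 · RBBBBRBRBRB · max L -43/512 · min R -21/256 gives -85/1024
12 of 15 · RBBBBRBRBRBR · max L -43/512 · min R -85/1024 gives -171/2048
13 of 15 · RBBBBRBRBRBRR · max L -43/512 · min R -171/2048 gives -343/4096
14 of 15 · RBBBBRBRBRBRRB · max L -343/4096 · min R -171/2048 gives -685/8192
15 of 15 · RBBBBRBRBRBRRBB · max L -685/8192 · min R -171/2048 gives -1369/16384

-1369/16384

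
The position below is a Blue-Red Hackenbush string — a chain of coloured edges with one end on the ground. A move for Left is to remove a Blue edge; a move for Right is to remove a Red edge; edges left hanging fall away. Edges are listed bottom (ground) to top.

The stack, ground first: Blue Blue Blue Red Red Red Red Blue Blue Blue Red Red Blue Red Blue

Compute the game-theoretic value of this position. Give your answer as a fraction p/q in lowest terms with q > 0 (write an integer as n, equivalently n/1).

g_1 [B]  L=[0]  R=[∅]  -> 1
g_2 [BB]  L=[0,1]  R=[∅]  -> 2
g_3 [BBB]  L=[0,1,2]  R=[∅]  -> 3
g_4 [BBBR]  L=[0,1,2]  R=[3]  -> 5/2
g_5 [BBBRR]  L=[0,1,2]  R=[5/2,3]  -> 9/4
g_6 [BBBRRR]  L=[0,1,2]  R=[9/4,5/2,3]  -> 17/8
g_7 [BBBRRRR]  L=[0,1,2]  R=[17/8,9/4,5/2,3]  -> 33/16
g_8 [BBBRRRRB]  L=[0,1,2,33/16]  R=[17/8,9/4,5/2,3]  -> 67/32
g_9 [BBBRRRRBB]  L=[0,1,2,33/16,67/32]  R=[17/8,9/4,5/2,3]  -> 135/64
g_10 [BBBRRRRBBB]  L=[0,1,2,33/16,67/32,135/64]  R=[17/8,9/4,5/2,3]  -> 271/128
g_11 [BBBRRRRBBBR]  L=[0,1,2,33/16,67/32,135/64]  R=[271/128,17/8,9/4,5/2,3]  -> 541/256
g_12 [BBBRRRRBBBRR]  L=[0,1,2,33/16,67/32,135/64]  R=[541/256,271/128,17/8,9/4,5/2,3]  -> 1081/512
g_13 [BBBRRRRBBBRRB]  L=[0,1,2,33/16,67/32,135/64,1081/512]  R=[541/256,271/128,17/8,9/4,5/2,3]  -> 2163/1024
g_14 [BBBRRRRBBBRRBR]  L=[0,1,2,33/16,67/32,135/64,1081/512]  R=[2163/1024,541/256,271/128,17/8,9/4,5/2,3]  -> 4325/2048
g_15 [BBBRRRRBBBRRBRB]  L=[0,1,2,33/16,67/32,135/64,1081/512,4325/2048]  R=[2163/1024,541/256,271/128,17/8,9/4,5/2,3]  -> 8651/4096

8651/4096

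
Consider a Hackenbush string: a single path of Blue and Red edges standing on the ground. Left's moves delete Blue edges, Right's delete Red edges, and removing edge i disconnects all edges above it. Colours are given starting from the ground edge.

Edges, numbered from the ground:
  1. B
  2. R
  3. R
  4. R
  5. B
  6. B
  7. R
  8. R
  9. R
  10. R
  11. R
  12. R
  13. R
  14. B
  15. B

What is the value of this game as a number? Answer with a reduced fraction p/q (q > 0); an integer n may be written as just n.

3079/16384

Prefix values for B R R R B B R R R R R R R B B via {L|R} + simplicity:
v(B) = { 0 | (no moves) } = 1
v(BR) = { 0 | 1 } = 1/2
v(BRR) = { 0 | 1/2 1 } = 1/4
v(BRRR) = { 0 | 1/4 1/2 1 } = 1/8
v(BRRRB) = { 0 1/8 | 1/4 1/2 1 } = 3/16
v(BRRRBB) = { 0 1/8 3/16 | 1/4 1/2 1 } = 7/32
v(BRRRBBR) = { 0 1/8 3/16 | 7/32 1/4 1/2 1 } = 13/64
v(BRRRBBRR) = { 0 1/8 3/16 | 13/64 7/32 1/4 1/2 1 } = 25/128
v(BRRRBBRRR) = { 0 1/8 3/16 | 25/128 13/64 7/32 1/4 1/2 1 } = 49/256
v(BRRRBBRRRR) = { 0 1/8 3/16 | 49/256 25/128 13/64 7/32 1/4 1/2 1 } = 97/512
v(BRRRBBRRRRR) = { 0 1/8 3/16 | 97/512 49/256 25/128 13/64 7/32 1/4 1/2 1 } = 193/1024
v(BRRRBBRRRRRR) = { 0 1/8 3/16 | 193/1024 97/512 49/256 25/128 13/64 7/32 1/4 1/2 1 } = 385/2048
v(BRRRBBRRRRRRR) = { 0 1/8 3/16 | 385/2048 193/1024 97/512 49/256 25/128 13/64 7/32 1/4 1/2 1 } = 769/4096
v(BRRRBBRRRRRRRB) = { 0 1/8 3/16 769/4096 | 385/2048 193/1024 97/512 49/256 25/128 13/64 7/32 1/4 1/2 1 } = 1539/8192
v(BRRRBBRRRRRRRBB) = { 0 1/8 3/16 769/4096 1539/8192 | 385/2048 193/1024 97/512 49/256 25/128 13/64 7/32 1/4 1/2 1 } = 3079/16384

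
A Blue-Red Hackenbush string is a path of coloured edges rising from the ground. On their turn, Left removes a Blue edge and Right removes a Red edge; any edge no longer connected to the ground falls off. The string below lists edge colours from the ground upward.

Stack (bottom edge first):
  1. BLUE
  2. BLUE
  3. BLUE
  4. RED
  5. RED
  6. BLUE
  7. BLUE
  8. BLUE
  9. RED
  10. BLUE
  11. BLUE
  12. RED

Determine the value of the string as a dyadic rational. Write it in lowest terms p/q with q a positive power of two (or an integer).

G_1 [B]  L=[0]  R=[none]  so 1
G_2 [BB]  L=[0,1]  R=[none]  so 2
G_3 [BBB]  L=[0,1,2]  R=[none]  so 3
G_4 [BBBR]  L=[0,1,2]  R=[3]  so 5/2
G_5 [BBBRR]  L=[0,1,2]  R=[5/2,3]  so 9/4
G_6 [BBBRRB]  L=[0,1,2,9/4]  R=[5/2,3]  so 19/8
G_7 [BBBRRBB]  L=[0,1,2,9/4,19/8]  R=[5/2,3]  so 39/16
G_8 [BBBRRBBB]  L=[0,1,2,9/4,19/8,39/16]  R=[5/2,3]  so 79/32
G_9 [BBBRRBBBR]  L=[0,1,2,9/4,19/8,39/16]  R=[79/32,5/2,3]  so 157/64
G_10 [BBBRRBBBRB]  L=[0,1,2,9/4,19/8,39/16,157/64]  R=[79/32,5/2,3]  so 315/128
G_11 [BBBRRBBBRBB]  L=[0,1,2,9/4,19/8,39/16,157/64,315/128]  R=[79/32,5/2,3]  so 631/256
G_12 [BBBRRBBBRBBR]  L=[0,1,2,9/4,19/8,39/16,157/64,315/128]  R=[631/256,79/32,5/2,3]  so 1261/512

1261/512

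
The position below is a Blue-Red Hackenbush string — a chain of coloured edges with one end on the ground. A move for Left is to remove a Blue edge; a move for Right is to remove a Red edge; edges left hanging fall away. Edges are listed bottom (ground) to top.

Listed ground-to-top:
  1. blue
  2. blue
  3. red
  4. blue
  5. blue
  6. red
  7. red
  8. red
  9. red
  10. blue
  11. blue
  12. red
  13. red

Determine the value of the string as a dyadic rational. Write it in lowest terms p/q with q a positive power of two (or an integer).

Recurse on prefixes of the 13-edge string blue blue red blue blue red red red red blue blue red red:
step 1: add blue to get b; options L={ 0 } R={ (no moves) } → 1
step 2: add blue to get bb; options L={ 0 1 } R={ (no moves) } → 2
step 3: add red to get bbr; options L={ 0 1 } R={ 2 } → 3/2
step 4: add blue to get bbrb; options L={ 0 1 3/2 } R={ 2 } → 7/4
step 5: add blue to get bbrbb; options L={ 0 1 3/2 7/4 } R={ 2 } → 15/8
step 6: add red to get bbrbbr; options L={ 0 1 3/2 7/4 } R={ 15/8 2 } → 29/16
step 7: add red to get bbrbbrr; options L={ 0 1 3/2 7/4 } R={ 29/16 15/8 2 } → 57/32
step 8: add red to get bbrbbrrr; options L={ 0 1 3/2 7/4 } R={ 57/32 29/16 15/8 2 } → 113/64
step 9: add red to get bbrbbrrrr; options L={ 0 1 3/2 7/4 } R={ 113/64 57/32 29/16 15/8 2 } → 225/128
step 10: add blue to get bbrbbrrrrb; options L={ 0 1 3/2 7/4 225/128 } R={ 113/64 57/32 29/16 15/8 2 } → 451/256
step 11: add blue to get bbrbbrrrrbb; options L={ 0 1 3/2 7/4 225/128 451/256 } R={ 113/64 57/32 29/16 15/8 2 } → 903/512
step 12: add red to get bbrbbrrrrbbr; options L={ 0 1 3/2 7/4 225/128 451/256 } R={ 903/512 113/64 57/32 29/16 15/8 2 } → 1805/1024
step 13: add red to get bbrbbrrrrbbrr; options L={ 0 1 3/2 7/4 225/128 451/256 } R={ 1805/1024 903/512 113/64 57/32 29/16 15/8 2 } → 3609/2048

3609/2048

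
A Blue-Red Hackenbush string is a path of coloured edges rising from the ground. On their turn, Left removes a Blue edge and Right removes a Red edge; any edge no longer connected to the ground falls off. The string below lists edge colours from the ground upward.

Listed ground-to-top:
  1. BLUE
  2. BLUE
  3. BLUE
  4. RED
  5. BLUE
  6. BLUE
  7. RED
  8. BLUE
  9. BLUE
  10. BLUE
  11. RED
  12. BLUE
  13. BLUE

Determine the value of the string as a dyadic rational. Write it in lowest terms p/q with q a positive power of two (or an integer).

2935/1024

step 1: add BLUE to get B; options L={ 0 } R={ (no moves) } => 1
step 2: add BLUE to get BB; options L={ 0 1 } R={ (no moves) } => 2
step 3: add BLUE to get BBB; options L={ 0 1 2 } R={ (no moves) } => 3
step 4: add RED to get BBBR; options L={ 0 1 2 } R={ 3 } => 5/2
step 5: add BLUE to get BBBRB; options L={ 0 1 2 5/2 } R={ 3 } => 11/4
step 6: add BLUE to get BBBRBB; options L={ 0 1 2 5/2 11/4 } R={ 3 } => 23/8
step 7: add RED to get BBBRBBR; options L={ 0 1 2 5/2 11/4 } R={ 23/8 3 } => 45/16
step 8: add BLUE to get BBBRBBRB; options L={ 0 1 2 5/2 11/4 45/16 } R={ 23/8 3 } => 91/32
step 9: add BLUE to get BBBRBBRBB; options L={ 0 1 2 5/2 11/4 45/16 91/32 } R={ 23/8 3 } => 183/64
step 10: add BLUE to get BBBRBBRBBB; options L={ 0 1 2 5/2 11/4 45/16 91/32 183/64 } R={ 23/8 3 } => 367/128
step 11: add RED to get BBBRBBRBBBR; options L={ 0 1 2 5/2 11/4 45/16 91/32 183/64 } R={ 367/128 23/8 3 } => 733/256
step 12: add BLUE to get BBBRBBRBBBRB; options L={ 0 1 2 5/2 11/4 45/16 91/32 183/64 733/256 } R={ 367/128 23/8 3 } => 1467/512
step 13: add BLUE to get BBBRBBRBBBRBB; options L={ 0 1 2 5/2 11/4 45/16 91/32 183/64 733/256 1467/512 } R={ 367/128 23/8 3 } => 2935/1024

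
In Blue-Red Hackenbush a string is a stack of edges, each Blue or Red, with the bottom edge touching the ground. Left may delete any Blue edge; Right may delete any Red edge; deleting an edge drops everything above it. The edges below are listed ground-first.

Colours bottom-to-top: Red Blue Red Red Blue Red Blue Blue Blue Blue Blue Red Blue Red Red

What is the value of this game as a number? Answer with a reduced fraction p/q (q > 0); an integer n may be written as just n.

step 1: add Red to get R; options L={ — } R={ 0 } = -1
step 2: add Blue to get RB; options L={ -1 } R={ 0 } = -1/2
step 3: add Red to get RBR; options L={ -1 } R={ -1/2, 0 } = -3/4
step 4: add Red to get RBRR; options L={ -1 } R={ -3/4, -1/2, 0 } = -7/8
step 5: add Blue to get RBRRB; options L={ -1, -7/8 } R={ -3/4, -1/2, 0 } = -13/16
step 6: add Red to get RBRRBR; options L={ -1, -7/8 } R={ -13/16, -3/4, -1/2, 0 } = -27/32
step 7: add Blue to get RBRRBRB; options L={ -1, -7/8, -27/32 } R={ -13/16, -3/4, -1/2, 0 } = -53/64
step 8: add Blue to get RBRRBRBB; options L={ -1, -7/8, -27/32, -53/64 } R={ -13/16, -3/4, -1/2, 0 } = -105/128
step 9: add Blue to get RBRRBRBBB; options L={ -1, -7/8, -27/32, -53/64, -105/128 } R={ -13/16, -3/4, -1/2, 0 } = -209/256
step 10: add Blue to get RBRRBRBBBB; options L={ -1, -7/8, -27/32, -53/64, -105/128, -209/256 } R={ -13/16, -3/4, -1/2, 0 } = -417/512
step 11: add Blue to get RBRRBRBBBBB; options L={ -1, -7/8, -27/32, -53/64, -105/128, -209/256, -417/512 } R={ -13/16, -3/4, -1/2, 0 } = -833/1024
step 12: add Red to get RBRRBRBBBBBR; options L={ -1, -7/8, -27/32, -53/64, -105/128, -209/256, -417/512 } R={ -833/1024, -13/16, -3/4, -1/2, 0 } = -1667/2048
step 13: add Blue to get RBRRBRBBBBBRB; options L={ -1, -7/8, -27/32, -53/64, -105/128, -209/256, -417/512, -1667/2048 } R={ -833/1024, -13/16, -3/4, -1/2, 0 } = -3333/4096
step 14: add Red to get RBRRBRBBBBBRBR; options L={ -1, -7/8, -27/32, -53/64, -105/128, -209/256, -417/512, -1667/2048 } R={ -3333/4096, -833/1024, -13/16, -3/4, -1/2, 0 } = -6667/8192
step 15: add Red to get RBRRBRBBBBBRBRR; options L={ -1, -7/8, -27/32, -53/64, -105/128, -209/256, -417/512, -1667/2048 } R={ -6667/8192, -3333/4096, -833/1024, -13/16, -3/4, -1/2, 0 } = -13335/16384

-13335/16384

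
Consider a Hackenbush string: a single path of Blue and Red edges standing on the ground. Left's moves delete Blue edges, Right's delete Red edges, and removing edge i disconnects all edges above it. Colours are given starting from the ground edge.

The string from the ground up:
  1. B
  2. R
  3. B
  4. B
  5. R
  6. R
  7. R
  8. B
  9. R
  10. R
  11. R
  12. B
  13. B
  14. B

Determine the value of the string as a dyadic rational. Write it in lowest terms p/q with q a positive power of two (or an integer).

6287/8192

B: Left { 0 }, Right { none } ⇒ simplest 1
BR: Left { 0 }, Right { 1 } ⇒ simplest 1/2
BRB: Left { 0, 1/2 }, Right { 1 } ⇒ simplest 3/4
BRBB: Left { 0, 1/2, 3/4 }, Right { 1 } ⇒ simplest 7/8
BRBBR: Left { 0, 1/2, 3/4 }, Right { 7/8, 1 } ⇒ simplest 13/16
BRBBRR: Left { 0, 1/2, 3/4 }, Right { 13/16, 7/8, 1 } ⇒ simplest 25/32
BRBBRRR: Left { 0, 1/2, 3/4 }, Right { 25/32, 13/16, 7/8, 1 } ⇒ simplest 49/64
BRBBRRRB: Left { 0, 1/2, 3/4, 49/64 }, Right { 25/32, 13/16, 7/8, 1 } ⇒ simplest 99/128
BRBBRRRBR: Left { 0, 1/2, 3/4, 49/64 }, Right { 99/128, 25/32, 13/16, 7/8, 1 } ⇒ simplest 197/256
BRBBRRRBRR: Left { 0, 1/2, 3/4, 49/64 }, Right { 197/256, 99/128, 25/32, 13/16, 7/8, 1 } ⇒ simplest 393/512
BRBBRRRBRRR: Left { 0, 1/2, 3/4, 49/64 }, Right { 393/512, 197/256, 99/128, 25/32, 13/16, 7/8, 1 } ⇒ simplest 785/1024
BRBBRRRBRRRB: Left { 0, 1/2, 3/4, 49/64, 785/1024 }, Right { 393/512, 197/256, 99/128, 25/32, 13/16, 7/8, 1 } ⇒ simplest 1571/2048
BRBBRRRBRRRBB: Left { 0, 1/2, 3/4, 49/64, 785/1024, 1571/2048 }, Right { 393/512, 197/256, 99/128, 25/32, 13/16, 7/8, 1 } ⇒ simplest 3143/4096
BRBBRRRBRRRBBB: Left { 0, 1/2, 3/4, 49/64, 785/1024, 1571/2048, 3143/4096 }, Right { 393/512, 197/256, 99/128, 25/32, 13/16, 7/8, 1 } ⇒ simplest 6287/8192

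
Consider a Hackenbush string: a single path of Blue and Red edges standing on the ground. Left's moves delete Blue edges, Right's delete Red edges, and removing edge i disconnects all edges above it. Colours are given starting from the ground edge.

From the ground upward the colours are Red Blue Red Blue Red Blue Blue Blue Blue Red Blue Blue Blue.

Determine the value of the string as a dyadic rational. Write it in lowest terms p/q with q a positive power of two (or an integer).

-2577/4096

R: Left { none }, Right { 0 } — simplest -1
RB: Left { -1 }, Right { 0 } — simplest -1/2
RBR: Left { -1 }, Right { -1/2 0 } — simplest -3/4
RBRB: Left { -1 -3/4 }, Right { -1/2 0 } — simplest -5/8
RBRBR: Left { -1 -3/4 }, Right { -5/8 -1/2 0 } — simplest -11/16
RBRBRB: Left { -1 -3/4 -11/16 }, Right { -5/8 -1/2 0 } — simplest -21/32
RBRBRBB: Left { -1 -3/4 -11/16 -21/32 }, Right { -5/8 -1/2 0 } — simplest -41/64
RBRBRBBB: Left { -1 -3/4 -11/16 -21/32 -41/64 }, Right { -5/8 -1/2 0 } — simplest -81/128
RBRBRBBBB: Left { -1 -3/4 -11/16 -21/32 -41/64 -81/128 }, Right { -5/8 -1/2 0 } — simplest -161/256
RBRBRBBBBR: Left { -1 -3/4 -11/16 -21/32 -41/64 -81/128 }, Right { -161/256 -5/8 -1/2 0 } — simplest -323/512
RBRBRBBBBRB: Left { -1 -3/4 -11/16 -21/32 -41/64 -81/128 -323/512 }, Right { -161/256 -5/8 -1/2 0 } — simplest -645/1024
RBRBRBBBBRBB: Left { -1 -3/4 -11/16 -21/32 -41/64 -81/128 -323/512 -645/1024 }, Right { -161/256 -5/8 -1/2 0 } — simplest -1289/2048
RBRBRBBBBRBBB: Left { -1 -3/4 -11/16 -21/32 -41/64 -81/128 -323/512 -645/1024 -1289/2048 }, Right { -161/256 -5/8 -1/2 0 } — simplest -2577/4096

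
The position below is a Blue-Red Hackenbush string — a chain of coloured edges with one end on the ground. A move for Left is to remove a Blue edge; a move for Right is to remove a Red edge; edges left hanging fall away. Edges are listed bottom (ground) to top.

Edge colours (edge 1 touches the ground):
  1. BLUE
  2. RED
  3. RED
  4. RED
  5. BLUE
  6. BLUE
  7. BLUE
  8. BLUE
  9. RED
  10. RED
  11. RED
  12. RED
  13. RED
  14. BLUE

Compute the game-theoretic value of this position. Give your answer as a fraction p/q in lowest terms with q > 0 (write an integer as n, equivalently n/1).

Build v(s[:k]) for k = 1..14, string s = BLUE RED RED RED BLUE BLUE BLUE BLUE RED RED RED RED RED BLUE.
v(B) = { 0 | (no moves) } -> 1
v(BR) = { 0 | 1 } -> 1/2
v(BRR) = { 0 | 1/2,1 } -> 1/4
v(BRRR) = { 0 | 1/4,1/2,1 } -> 1/8
v(BRRRB) = { 0,1/8 | 1/4,1/2,1 } -> 3/16
v(BRRRBB) = { 0,1/8,3/16 | 1/4,1/2,1 } -> 7/32
v(BRRRBBB) = { 0,1/8,3/16,7/32 | 1/4,1/2,1 } -> 15/64
v(BRRRBBBB) = { 0,1/8,3/16,7/32,15/64 | 1/4,1/2,1 } -> 31/128
v(BRRRBBBBR) = { 0,1/8,3/16,7/32,15/64 | 31/128,1/4,1/2,1 } -> 61/256
v(BRRRBBBBRR) = { 0,1/8,3/16,7/32,15/64 | 61/256,31/128,1/4,1/2,1 } -> 121/512
v(BRRRBBBBRRR) = { 0,1/8,3/16,7/32,15/64 | 121/512,61/256,31/128,1/4,1/2,1 } -> 241/1024
v(BRRRBBBBRRRR) = { 0,1/8,3/16,7/32,15/64 | 241/1024,121/512,61/256,31/128,1/4,1/2,1 } -> 481/2048
v(BRRRBBBBRRRRR) = { 0,1/8,3/16,7/32,15/64 | 481/2048,241/1024,121/512,61/256,31/128,1/4,1/2,1 } -> 961/4096
v(BRRRBBBBRRRRRB) = { 0,1/8,3/16,7/32,15/64,961/4096 | 481/2048,241/1024,121/512,61/256,31/128,1/4,1/2,1 } -> 1923/8192

1923/8192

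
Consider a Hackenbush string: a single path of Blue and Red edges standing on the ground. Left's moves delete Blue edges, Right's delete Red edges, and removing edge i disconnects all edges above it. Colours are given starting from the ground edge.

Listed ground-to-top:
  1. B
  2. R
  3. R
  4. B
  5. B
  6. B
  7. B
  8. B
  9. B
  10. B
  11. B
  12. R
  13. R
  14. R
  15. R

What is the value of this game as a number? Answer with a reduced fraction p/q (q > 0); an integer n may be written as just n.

8161/16384

G(B) = { 0 | ∅ } = 1
G(BR) = { 0 | 1 } = 1/2
G(BRR) = { 0 | 1/2,1 } = 1/4
G(BRRB) = { 0,1/4 | 1/2,1 } = 3/8
G(BRRBB) = { 0,1/4,3/8 | 1/2,1 } = 7/16
G(BRRBBB) = { 0,1/4,3/8,7/16 | 1/2,1 } = 15/32
G(BRRBBBB) = { 0,1/4,3/8,7/16,15/32 | 1/2,1 } = 31/64
G(BRRBBBBB) = { 0,1/4,3/8,7/16,15/32,31/64 | 1/2,1 } = 63/128
G(BRRBBBBBB) = { 0,1/4,3/8,7/16,15/32,31/64,63/128 | 1/2,1 } = 127/256
G(BRRBBBBBBB) = { 0,1/4,3/8,7/16,15/32,31/64,63/128,127/256 | 1/2,1 } = 255/512
G(BRRBBBBBBBB) = { 0,1/4,3/8,7/16,15/32,31/64,63/128,127/256,255/512 | 1/2,1 } = 511/1024
G(BRRBBBBBBBBR) = { 0,1/4,3/8,7/16,15/32,31/64,63/128,127/256,255/512 | 511/1024,1/2,1 } = 1021/2048
G(BRRBBBBBBBBRR) = { 0,1/4,3/8,7/16,15/32,31/64,63/128,127/256,255/512 | 1021/2048,511/1024,1/2,1 } = 2041/4096
G(BRRBBBBBBBBRRR) = { 0,1/4,3/8,7/16,15/32,31/64,63/128,127/256,255/512 | 2041/4096,1021/2048,511/1024,1/2,1 } = 4081/8192
G(BRRBBBBBBBBRRRR) = { 0,1/4,3/8,7/16,15/32,31/64,63/128,127/256,255/512 | 4081/8192,2041/4096,1021/2048,511/1024,1/2,1 } = 8161/16384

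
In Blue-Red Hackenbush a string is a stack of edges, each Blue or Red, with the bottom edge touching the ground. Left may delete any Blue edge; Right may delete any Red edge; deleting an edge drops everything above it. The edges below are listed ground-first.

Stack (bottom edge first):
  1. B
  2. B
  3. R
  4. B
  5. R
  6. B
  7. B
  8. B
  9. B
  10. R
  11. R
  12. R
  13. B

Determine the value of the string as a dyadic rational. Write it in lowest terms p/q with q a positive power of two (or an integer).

3555/2048

1 of 13 · B · max L 0 · min R +∞ so 1
2 of 13 · BB · max L 1 · min R +∞ so 2
3 of 13 · BBR · max L 1 · min R 2 so 3/2
4 of 13 · BBRB · max L 3/2 · min R 2 so 7/4
5 of 13 · BBRBR · max L 3/2 · min R 7/4 so 13/8
6 of 13 · BBRBRB · max L 13/8 · min R 7/4 so 27/16
7 of 13 · BBRBRBB · max L 27/16 · min R 7/4 so 55/32
8 of 13 · BBRBRBBB · max L 55/32 · min R 7/4 so 111/64
9 of 13 · BBRBRBBBB · max L 111/64 · min R 7/4 so 223/128
10 of 13 · BBRBRBBBBR · max L 111/64 · min R 223/128 so 445/256
11 of 13 · BBRBRBBBBRR · max L 111/64 · min R 445/256 so 889/512
12 of 13 · BBRBRBBBBRRR · max L 111/64 · min R 889/512 so 1777/1024
13 of 13 · BBRBRBBBBRRRB · max L 1777/1024 · min R 889/512 so 3555/2048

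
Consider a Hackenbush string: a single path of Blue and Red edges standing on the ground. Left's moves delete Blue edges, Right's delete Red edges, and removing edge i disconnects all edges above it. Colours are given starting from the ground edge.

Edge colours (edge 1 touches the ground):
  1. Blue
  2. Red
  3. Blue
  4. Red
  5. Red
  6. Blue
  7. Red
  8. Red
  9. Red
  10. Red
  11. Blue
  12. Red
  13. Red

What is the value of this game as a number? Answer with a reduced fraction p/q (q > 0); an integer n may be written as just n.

Build g(s[:k]) for k = 1..13, string s = Blue Red Blue Red Red Blue Red Red Red Red Blue Red Red.
B: Left { 0 }, Right { (no moves) } → simplest 1
BR: Left { 0 }, Right { 1 } → simplest 1/2
BRB: Left { 0, 1/2 }, Right { 1 } → simplest 3/4
BRBR: Left { 0, 1/2 }, Right { 3/4, 1 } → simplest 5/8
BRBRR: Left { 0, 1/2 }, Right { 5/8, 3/4, 1 } → simplest 9/16
BRBRRB: Left { 0, 1/2, 9/16 }, Right { 5/8, 3/4, 1 } → simplest 19/32
BRBRRBR: Left { 0, 1/2, 9/16 }, Right { 19/32, 5/8, 3/4, 1 } → simplest 37/64
BRBRRBRR: Left { 0, 1/2, 9/16 }, Right { 37/64, 19/32, 5/8, 3/4, 1 } → simplest 73/128
BRBRRBRRR: Left { 0, 1/2, 9/16 }, Right { 73/128, 37/64, 19/32, 5/8, 3/4, 1 } → simplest 145/256
BRBRRBRRRR: Left { 0, 1/2, 9/16 }, Right { 145/256, 73/128, 37/64, 19/32, 5/8, 3/4, 1 } → simplest 289/512
BRBRRBRRRRB: Left { 0, 1/2, 9/16, 289/512 }, Right { 145/256, 73/128, 37/64, 19/32, 5/8, 3/4, 1 } → simplest 579/1024
BRBRRBRRRRBR: Left { 0, 1/2, 9/16, 289/512 }, Right { 579/1024, 145/256, 73/128, 37/64, 19/32, 5/8, 3/4, 1 } → simplest 1157/2048
BRBRRBRRRRBRR: Left { 0, 1/2, 9/16, 289/512 }, Right { 1157/2048, 579/1024, 145/256, 73/128, 37/64, 19/32, 5/8, 3/4, 1 } → simplest 2313/4096

2313/4096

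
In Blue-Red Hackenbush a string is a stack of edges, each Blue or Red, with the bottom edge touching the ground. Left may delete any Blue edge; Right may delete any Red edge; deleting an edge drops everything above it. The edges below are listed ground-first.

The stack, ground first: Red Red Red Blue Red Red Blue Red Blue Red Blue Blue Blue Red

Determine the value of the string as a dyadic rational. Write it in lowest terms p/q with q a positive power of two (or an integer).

-5795/2048

R: Left { (no moves) }, Right { 0 } = simplest -1
RR: Left { (no moves) }, Right { -1, 0 } = simplest -2
RRR: Left { (no moves) }, Right { -2, -1, 0 } = simplest -3
RRRB: Left { -3 }, Right { -2, -1, 0 } = simplest -5/2
RRRBR: Left { -3 }, Right { -5/2, -2, -1, 0 } = simplest -11/4
RRRBRR: Left { -3 }, Right { -11/4, -5/2, -2, -1, 0 } = simplest -23/8
RRRBRRB: Left { -3, -23/8 }, Right { -11/4, -5/2, -2, -1, 0 } = simplest -45/16
RRRBRRBR: Left { -3, -23/8 }, Right { -45/16, -11/4, -5/2, -2, -1, 0 } = simplest -91/32
RRRBRRBRB: Left { -3, -23/8, -91/32 }, Right { -45/16, -11/4, -5/2, -2, -1, 0 } = simplest -181/64
RRRBRRBRBR: Left { -3, -23/8, -91/32 }, Right { -181/64, -45/16, -11/4, -5/2, -2, -1, 0 } = simplest -363/128
RRRBRRBRBRB: Left { -3, -23/8, -91/32, -363/128 }, Right { -181/64, -45/16, -11/4, -5/2, -2, -1, 0 } = simplest -725/256
RRRBRRBRBRBB: Left { -3, -23/8, -91/32, -363/128, -725/256 }, Right { -181/64, -45/16, -11/4, -5/2, -2, -1, 0 } = simplest -1449/512
RRRBRRBRBRBBB: Left { -3, -23/8, -91/32, -363/128, -725/256, -1449/512 }, Right { -181/64, -45/16, -11/4, -5/2, -2, -1, 0 } = simplest -2897/1024
RRRBRRBRBRBBBR: Left { -3, -23/8, -91/32, -363/128, -725/256, -1449/512 }, Right { -2897/1024, -181/64, -45/16, -11/4, -5/2, -2, -1, 0 } = simplest -5795/2048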